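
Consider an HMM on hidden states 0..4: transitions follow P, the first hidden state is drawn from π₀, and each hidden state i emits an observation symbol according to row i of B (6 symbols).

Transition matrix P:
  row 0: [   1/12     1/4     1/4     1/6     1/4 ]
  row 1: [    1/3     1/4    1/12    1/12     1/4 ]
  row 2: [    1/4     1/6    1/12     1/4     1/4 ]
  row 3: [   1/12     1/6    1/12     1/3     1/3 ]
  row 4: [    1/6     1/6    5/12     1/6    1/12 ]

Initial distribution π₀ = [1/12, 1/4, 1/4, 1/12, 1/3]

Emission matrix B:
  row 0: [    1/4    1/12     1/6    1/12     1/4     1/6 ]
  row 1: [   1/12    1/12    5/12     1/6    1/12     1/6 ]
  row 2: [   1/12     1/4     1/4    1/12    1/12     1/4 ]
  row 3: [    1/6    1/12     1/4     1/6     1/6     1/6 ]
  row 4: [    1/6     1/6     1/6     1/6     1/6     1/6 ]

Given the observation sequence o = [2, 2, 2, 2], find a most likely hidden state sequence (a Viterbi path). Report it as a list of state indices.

t=0: δ = [1.389e-02, 1.042e-01, 6.250e-02, 2.083e-02, 5.556e-02]  (obs o_0=2)
t=1: δ = [5.787e-03, 1.085e-02, 5.787e-03, 3.906e-03, 4.340e-03]  ψ = [1, 1, 4, 2, 1]  (obs o_1=2)
t=2: δ = [6.028e-04, 1.130e-03, 4.521e-04, 3.617e-04, 4.521e-04]  ψ = [1, 1, 4, 2, 1]  (obs o_2=2)
t=3: δ = [6.279e-05, 1.177e-04, 4.710e-05, 3.014e-05, 4.710e-05]  ψ = [1, 1, 4, 3, 1]  (obs o_3=2)
backtrack: best end state = 1; path = [1, 1, 1, 1]

path = [1, 1, 1, 1]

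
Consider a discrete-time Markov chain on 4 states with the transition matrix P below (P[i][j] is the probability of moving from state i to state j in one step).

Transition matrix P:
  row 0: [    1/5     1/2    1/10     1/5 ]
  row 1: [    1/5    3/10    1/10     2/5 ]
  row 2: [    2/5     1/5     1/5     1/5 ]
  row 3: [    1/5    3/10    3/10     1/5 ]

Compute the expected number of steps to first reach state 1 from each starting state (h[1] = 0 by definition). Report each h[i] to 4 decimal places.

h = [2.4194, 0.0000, 3.2258, 3.0645]

First-step conditioning: h[1] = 0; for i ≠ 1, h[i] = 1 + Σ_k P[i][k]·h[k].
  h[0] = 1 + 1/5·h[0] + 1/10·h[2] + 1/5·h[3]
  h[2] = 1 + 2/5·h[0] + 1/5·h[2] + 1/5·h[3]
  h[3] = 1 + 1/5·h[0] + 3/10·h[2] + 1/5·h[3]
Solving the 3×3 linear system over states ≠ 1 gives exactly h = [75/31, 0, 100/31, 95/31] (h[1] = 0 is the target).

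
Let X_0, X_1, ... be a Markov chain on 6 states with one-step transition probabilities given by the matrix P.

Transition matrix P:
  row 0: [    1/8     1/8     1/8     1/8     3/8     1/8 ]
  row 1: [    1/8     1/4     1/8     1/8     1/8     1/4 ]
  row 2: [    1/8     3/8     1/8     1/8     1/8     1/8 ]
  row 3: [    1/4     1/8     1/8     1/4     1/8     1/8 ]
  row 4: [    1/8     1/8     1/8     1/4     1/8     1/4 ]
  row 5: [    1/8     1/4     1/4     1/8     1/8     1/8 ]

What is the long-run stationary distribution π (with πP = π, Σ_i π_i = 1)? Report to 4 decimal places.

Balance equations π_j = Σ_i π_i·P[i][j]:
  π_0 = 1/8·π_0 + 1/8·π_1 + 1/8·π_2 + 1/4·π_3 + 1/8·π_4 + 1/8·π_5
  π_1 = 1/8·π_0 + 1/4·π_1 + 3/8·π_2 + 1/8·π_3 + 1/8·π_4 + 1/4·π_5
  π_2 = 1/8·π_0 + 1/8·π_1 + 1/8·π_2 + 1/8·π_3 + 1/8·π_4 + 1/4·π_5
  π_3 = 1/8·π_0 + 1/8·π_1 + 1/8·π_2 + 1/4·π_3 + 1/4·π_4 + 1/8·π_5
  π_4 = 3/8·π_0 + 1/8·π_1 + 1/8·π_2 + 1/8·π_3 + 1/8·π_4 + 1/8·π_5
  normalize: π_0 + π_1 + π_2 + π_3 + π_4 + π_5 = 1
Solving the linear system gives exactly π = [65/446, 3405/16279, 4767/32558, 37/223, 36/223, 2789/16279].

π = [0.1457, 0.2092, 0.1464, 0.1659, 0.1614, 0.1713]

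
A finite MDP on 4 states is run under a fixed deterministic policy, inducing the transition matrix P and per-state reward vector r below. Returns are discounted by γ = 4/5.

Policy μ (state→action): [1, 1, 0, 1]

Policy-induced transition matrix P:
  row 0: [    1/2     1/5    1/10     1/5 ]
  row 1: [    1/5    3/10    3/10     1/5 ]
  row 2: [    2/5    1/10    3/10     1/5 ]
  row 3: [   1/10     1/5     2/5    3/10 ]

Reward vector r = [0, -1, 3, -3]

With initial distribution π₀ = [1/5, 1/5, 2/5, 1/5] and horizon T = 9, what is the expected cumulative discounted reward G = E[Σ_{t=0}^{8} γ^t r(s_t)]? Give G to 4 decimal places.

t=0: π = [0.2000, 0.2000, 0.4000, 0.2000], E[r] = 0.4000, γ^t·E[r] = 0.400000, running G = 0.400000
t=1: π = [0.3200, 0.1800, 0.2800, 0.2200], E[r] = 0.0000, γ^t·E[r] = 0.000000, running G = 0.400000
t=2: π = [0.3300, 0.1900, 0.2580, 0.2220], E[r] = -0.0820, γ^t·E[r] = -0.052480, running G = 0.347520
t=3: π = [0.3284, 0.1932, 0.2562, 0.2222], E[r] = -0.0912, γ^t·E[r] = -0.046694, running G = 0.300826
t=4: π = [0.3275, 0.1937, 0.2565, 0.2222], E[r] = -0.0907, γ^t·E[r] = -0.037167, running G = 0.263658
t=5: π = [0.3273, 0.1937, 0.2567, 0.2222], E[r] = -0.0902, γ^t·E[r] = -0.029570, running G = 0.234089
t=6: π = [0.3273, 0.1937, 0.2568, 0.2222], E[r] = -0.0901, γ^t·E[r] = -0.023622, running G = 0.210467
t=7: π = [0.3273, 0.1937, 0.2568, 0.2222], E[r] = -0.0901, γ^t·E[r] = -0.018893, running G = 0.191574
t=8: π = [0.3273, 0.1937, 0.2568, 0.2222], E[r] = -0.0901, γ^t·E[r] = -0.015114, running G = 0.176459

G = 0.1765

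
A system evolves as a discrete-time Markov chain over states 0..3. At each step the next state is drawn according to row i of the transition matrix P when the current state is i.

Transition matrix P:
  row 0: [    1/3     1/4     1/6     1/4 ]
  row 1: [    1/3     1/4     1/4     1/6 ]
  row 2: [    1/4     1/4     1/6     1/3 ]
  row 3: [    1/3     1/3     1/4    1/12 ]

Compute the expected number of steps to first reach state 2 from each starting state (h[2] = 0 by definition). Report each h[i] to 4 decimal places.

h = [4.8750, 4.5000, 0.0000, 4.5000]

First-step conditioning: h[2] = 0; for i ≠ 2, h[i] = 1 + Σ_k P[i][k]·h[k].
  h[0] = 1 + 1/3·h[0] + 1/4·h[1] + 1/4·h[3]
  h[1] = 1 + 1/3·h[0] + 1/4·h[1] + 1/6·h[3]
  h[3] = 1 + 1/3·h[0] + 1/3·h[1] + 1/12·h[3]
Solving the 3×3 linear system over states ≠ 2 gives exactly h = [39/8, 9/2, 0, 9/2] (h[2] = 0 is the target).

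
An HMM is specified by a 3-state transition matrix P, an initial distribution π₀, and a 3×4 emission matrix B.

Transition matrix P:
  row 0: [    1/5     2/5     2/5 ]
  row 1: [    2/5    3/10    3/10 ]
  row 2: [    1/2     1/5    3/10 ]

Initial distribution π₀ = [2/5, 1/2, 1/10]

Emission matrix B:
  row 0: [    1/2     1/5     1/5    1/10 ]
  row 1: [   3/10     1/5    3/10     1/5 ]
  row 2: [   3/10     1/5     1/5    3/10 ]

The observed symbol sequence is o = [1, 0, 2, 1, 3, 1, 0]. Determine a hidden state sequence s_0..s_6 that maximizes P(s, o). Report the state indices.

t=0: δ = [8.000e-02, 1.000e-01, 2.000e-02]  (obs o_0=1)
t=1: δ = [2.000e-02, 9.600e-03, 9.600e-03]  ψ = [1, 0, 0]  (obs o_1=0)
t=2: δ = [9.600e-04, 2.400e-03, 1.600e-03]  ψ = [2, 0, 0]  (obs o_2=2)
t=3: δ = [1.920e-04, 1.440e-04, 1.440e-04]  ψ = [1, 1, 1]  (obs o_3=1)
t=4: δ = [7.200e-06, 1.536e-05, 2.304e-05]  ψ = [2, 0, 0]  (obs o_4=3)
t=5: δ = [2.304e-06, 9.216e-07, 1.382e-06]  ψ = [2, 1, 2]  (obs o_5=1)
t=6: δ = [3.456e-07, 2.765e-07, 2.765e-07]  ψ = [2, 0, 0]  (obs o_6=0)
backtrack: best end state = 0; path = [1, 0, 1, 0, 2, 2, 0]

path = [1, 0, 1, 0, 2, 2, 0]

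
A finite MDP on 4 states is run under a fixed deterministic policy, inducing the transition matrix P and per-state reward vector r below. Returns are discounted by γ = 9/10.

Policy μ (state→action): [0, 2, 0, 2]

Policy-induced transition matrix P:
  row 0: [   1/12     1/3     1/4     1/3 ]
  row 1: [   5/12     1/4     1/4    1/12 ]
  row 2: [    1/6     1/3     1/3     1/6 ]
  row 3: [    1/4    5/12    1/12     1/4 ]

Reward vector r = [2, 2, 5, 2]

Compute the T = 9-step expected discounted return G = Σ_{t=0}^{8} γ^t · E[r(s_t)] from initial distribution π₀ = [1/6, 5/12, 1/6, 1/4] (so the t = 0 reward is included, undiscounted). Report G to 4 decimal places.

G = 16.3577

t=0: π = [0.1667, 0.4167, 0.1667, 0.2500], E[r] = 2.5000, γ^t·E[r] = 2.500000, running G = 2.500000
t=1: π = [0.2778, 0.3194, 0.2222, 0.1806], E[r] = 2.6667, γ^t·E[r] = 2.400000, running G = 4.900000
t=2: π = [0.2384, 0.3218, 0.2384, 0.2014], E[r] = 2.7153, γ^t·E[r] = 2.199375, running G = 7.099375
t=3: π = [0.2440, 0.3233, 0.2363, 0.1964], E[r] = 2.7089, γ^t·E[r] = 1.974797, running G = 9.074172
t=4: π = [0.2435, 0.3228, 0.2370, 0.1968], E[r] = 2.7109, γ^t·E[r] = 1.778614, running G = 10.852786
t=5: π = [0.2435, 0.3228, 0.2370, 0.1968], E[r] = 2.7109, γ^t·E[r] = 1.600736, running G = 12.453523
t=6: π = [0.2435, 0.3228, 0.2370, 0.1967], E[r] = 2.7109, γ^t·E[r] = 1.440663, running G = 13.894186
t=7: π = [0.2435, 0.3228, 0.2370, 0.1967], E[r] = 2.7109, γ^t·E[r] = 1.296601, running G = 15.190786
t=8: π = [0.2435, 0.3228, 0.2370, 0.1967], E[r] = 2.7109, γ^t·E[r] = 1.166940, running G = 16.357727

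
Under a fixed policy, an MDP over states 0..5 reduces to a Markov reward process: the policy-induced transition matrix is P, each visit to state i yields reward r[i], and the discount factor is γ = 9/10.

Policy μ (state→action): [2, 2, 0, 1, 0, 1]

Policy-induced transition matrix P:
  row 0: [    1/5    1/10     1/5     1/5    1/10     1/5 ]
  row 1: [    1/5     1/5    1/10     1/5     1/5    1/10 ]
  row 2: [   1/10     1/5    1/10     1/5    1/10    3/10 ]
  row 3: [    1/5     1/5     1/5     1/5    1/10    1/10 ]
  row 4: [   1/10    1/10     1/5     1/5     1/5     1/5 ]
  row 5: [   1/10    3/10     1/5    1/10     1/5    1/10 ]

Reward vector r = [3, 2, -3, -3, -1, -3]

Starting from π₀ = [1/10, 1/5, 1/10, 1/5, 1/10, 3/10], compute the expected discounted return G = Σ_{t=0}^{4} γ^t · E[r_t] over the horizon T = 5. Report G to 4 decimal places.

t=0: π = [0.1000, 0.2000, 0.1000, 0.2000, 0.1000, 0.3000], E[r] = -1.2000, γ^t·E[r] = -1.200000, running G = -1.200000
t=1: π = [0.1500, 0.2100, 0.1700, 0.1700, 0.1600, 0.1400], E[r] = -0.7300, γ^t·E[r] = -0.657000, running G = -1.857000
t=2: π = [0.1530, 0.1830, 0.1620, 0.1860, 0.1510, 0.1650], E[r] = -0.8650, γ^t·E[r] = -0.700650, running G = -2.557650
t=3: π = [0.1522, 0.1861, 0.1655, 0.1835, 0.1499, 0.1628], E[r] = -0.8565, γ^t·E[r] = -0.624389, running G = -3.182039
t=4: π = [0.1522, 0.1861, 0.1648, 0.1837, 0.1499, 0.1633], E[r] = -0.8568, γ^t·E[r] = -0.562153, running G = -3.744192

G = -3.7442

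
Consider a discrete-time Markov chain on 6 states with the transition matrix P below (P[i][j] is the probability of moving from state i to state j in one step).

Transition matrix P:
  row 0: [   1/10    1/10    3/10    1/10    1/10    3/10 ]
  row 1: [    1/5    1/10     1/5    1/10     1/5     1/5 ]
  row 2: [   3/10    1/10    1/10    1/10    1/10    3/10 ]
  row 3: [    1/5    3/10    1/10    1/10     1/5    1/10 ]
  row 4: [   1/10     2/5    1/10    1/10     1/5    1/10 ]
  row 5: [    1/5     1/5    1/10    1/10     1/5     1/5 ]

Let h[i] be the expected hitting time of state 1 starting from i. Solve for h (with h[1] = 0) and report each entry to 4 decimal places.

h = [5.3467, 0.0000, 5.3467, 4.2403, 3.7057, 4.7115]

First-step conditioning: h[1] = 0; for i ≠ 1, h[i] = 1 + Σ_k P[i][k]·h[k].
  h[0] = 1 + 1/10·h[0] + 3/10·h[2] + 1/10·h[3] + 1/10·h[4] + 3/10·h[5]
  h[2] = 1 + 3/10·h[0] + 1/10·h[2] + 1/10·h[3] + 1/10·h[4] + 3/10·h[5]
  h[3] = 1 + 1/5·h[0] + 1/10·h[2] + 1/10·h[3] + 1/5·h[4] + 1/10·h[5]
  h[4] = 1 + 1/10·h[0] + 1/10·h[2] + 1/10·h[3] + 1/5·h[4] + 1/10·h[5]
  h[5] = 1 + 1/5·h[0] + 1/10·h[2] + 1/10·h[3] + 1/5·h[4] + 1/5·h[5]
Solving the 5×5 linear system over states ≠ 1 gives exactly h = [10100/1889, 0, 10100/1889, 8010/1889, 7000/1889, 8900/1889] (h[1] = 0 is the target).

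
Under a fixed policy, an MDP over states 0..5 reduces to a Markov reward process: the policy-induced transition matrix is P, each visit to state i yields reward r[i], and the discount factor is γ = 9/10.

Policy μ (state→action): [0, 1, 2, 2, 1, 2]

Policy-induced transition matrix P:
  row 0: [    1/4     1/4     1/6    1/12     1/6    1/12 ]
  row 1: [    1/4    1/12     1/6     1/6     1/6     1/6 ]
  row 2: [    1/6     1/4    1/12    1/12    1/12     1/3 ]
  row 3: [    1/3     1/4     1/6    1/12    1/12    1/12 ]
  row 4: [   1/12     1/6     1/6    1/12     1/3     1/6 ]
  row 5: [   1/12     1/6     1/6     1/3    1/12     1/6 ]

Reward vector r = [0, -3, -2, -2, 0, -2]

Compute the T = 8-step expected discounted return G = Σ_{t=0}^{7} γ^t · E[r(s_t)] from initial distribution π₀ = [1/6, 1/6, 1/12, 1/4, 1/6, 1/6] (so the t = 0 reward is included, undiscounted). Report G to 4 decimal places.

G = -8.4810

t=0: π = [0.1667, 0.1667, 0.0833, 0.2500, 0.1667, 0.1667], E[r] = -1.5000, γ^t·E[r] = -1.500000, running G = -1.500000
t=1: π = [0.2083, 0.1944, 0.1597, 0.1389, 0.1528, 0.1458], E[r] = -1.4722, γ^t·E[r] = -1.325000, running G = -2.825000
t=2: π = [0.1985, 0.1927, 0.1534, 0.1360, 0.1551, 0.1644], E[r] = -1.4855, γ^t·E[r] = -1.203281, running G = -4.028281
t=3: π = [0.1953, 0.1913, 0.1539, 0.1405, 0.1547, 0.1644], E[r] = -1.4912, γ^t·E[r] = -1.087102, running G = -5.115383
t=4: π = [0.1957, 0.1915, 0.1538, 0.1404, 0.1542, 0.1643], E[r] = -1.4917, γ^t·E[r] = -0.978687, running G = -6.094070
t=5: π = [0.1958, 0.1915, 0.1538, 0.1404, 0.1542, 0.1643], E[r] = -1.4916, γ^t·E[r] = -0.880801, running G = -6.974871
t=6: π = [0.1958, 0.1915, 0.1538, 0.1404, 0.1541, 0.1643], E[r] = -1.4916, γ^t·E[r] = -0.792718, running G = -7.767589
t=7: π = [0.1958, 0.1915, 0.1538, 0.1404, 0.1541, 0.1643], E[r] = -1.4916, γ^t·E[r] = -0.713445, running G = -8.481034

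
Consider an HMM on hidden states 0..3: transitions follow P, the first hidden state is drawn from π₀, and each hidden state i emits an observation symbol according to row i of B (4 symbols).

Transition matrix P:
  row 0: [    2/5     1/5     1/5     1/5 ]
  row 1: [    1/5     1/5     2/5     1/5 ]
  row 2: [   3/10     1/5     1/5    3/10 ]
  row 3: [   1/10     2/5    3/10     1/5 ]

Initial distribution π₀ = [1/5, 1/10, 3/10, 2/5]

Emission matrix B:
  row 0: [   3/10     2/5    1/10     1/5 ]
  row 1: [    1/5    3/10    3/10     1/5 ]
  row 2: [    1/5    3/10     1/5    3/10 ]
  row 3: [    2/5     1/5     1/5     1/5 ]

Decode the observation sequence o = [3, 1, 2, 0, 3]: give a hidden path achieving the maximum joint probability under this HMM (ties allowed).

path = [3, 1, 2, 3, 2]

t=0: δ = [4.000e-02, 2.000e-02, 9.000e-02, 8.000e-02]  (obs o_0=3)
t=1: δ = [1.080e-02, 9.600e-03, 7.200e-03, 5.400e-03]  ψ = [2, 3, 3, 2]  (obs o_1=1)
t=2: δ = [4.320e-04, 6.480e-04, 7.680e-04, 4.320e-04]  ψ = [0, 0, 1, 0]  (obs o_2=2)
t=3: δ = [6.912e-05, 3.456e-05, 5.184e-05, 9.216e-05]  ψ = [2, 3, 1, 2]  (obs o_3=0)
t=4: δ = [5.530e-06, 7.373e-06, 8.294e-06, 3.686e-06]  ψ = [0, 3, 3, 3]  (obs o_4=3)
backtrack: best end state = 2; path = [3, 1, 2, 3, 2]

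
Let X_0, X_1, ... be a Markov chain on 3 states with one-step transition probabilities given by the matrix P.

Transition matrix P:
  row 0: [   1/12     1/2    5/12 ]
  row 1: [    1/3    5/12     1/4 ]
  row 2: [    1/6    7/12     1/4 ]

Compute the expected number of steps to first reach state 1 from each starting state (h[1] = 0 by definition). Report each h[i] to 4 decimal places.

First-step conditioning: h[1] = 0; for i ≠ 1, h[i] = 1 + Σ_k P[i][k]·h[k].
  h[0] = 1 + 1/12·h[0] + 5/12·h[2]
  h[2] = 1 + 1/6·h[0] + 1/4·h[2]
Solving the 2×2 linear system over states ≠ 1 gives exactly h = [168/89, 0, 156/89] (h[1] = 0 is the target).

h = [1.8876, 0.0000, 1.7528]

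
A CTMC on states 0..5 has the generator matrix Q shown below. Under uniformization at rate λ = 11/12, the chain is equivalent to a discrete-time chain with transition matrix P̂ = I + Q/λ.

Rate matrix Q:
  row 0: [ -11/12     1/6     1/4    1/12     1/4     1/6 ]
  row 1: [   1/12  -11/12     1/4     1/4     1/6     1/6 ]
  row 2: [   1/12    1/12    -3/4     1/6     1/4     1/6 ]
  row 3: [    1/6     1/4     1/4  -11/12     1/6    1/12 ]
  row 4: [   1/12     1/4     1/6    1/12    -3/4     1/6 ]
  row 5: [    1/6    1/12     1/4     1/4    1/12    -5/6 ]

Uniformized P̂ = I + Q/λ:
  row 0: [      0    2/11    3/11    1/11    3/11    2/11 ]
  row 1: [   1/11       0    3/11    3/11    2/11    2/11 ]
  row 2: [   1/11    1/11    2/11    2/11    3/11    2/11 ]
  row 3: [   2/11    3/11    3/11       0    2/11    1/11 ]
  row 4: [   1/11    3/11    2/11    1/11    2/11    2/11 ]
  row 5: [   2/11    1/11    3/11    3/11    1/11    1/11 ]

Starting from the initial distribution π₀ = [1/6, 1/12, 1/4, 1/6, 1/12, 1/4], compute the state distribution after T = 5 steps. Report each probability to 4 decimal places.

t=0: π = [0.1667, 0.0833, 0.2500, 0.1667, 0.0833, 0.2500]
t=1: π = [0.1136, 0.1439, 0.2424, 0.1591, 0.1970, 0.1439]
t=2: π = [0.1081, 0.1529, 0.2328, 0.1508, 0.2011, 0.1543]
t=3: π = [0.1088, 0.1508, 0.2333, 0.1542, 0.1988, 0.1541]
t=4: π = [0.1090, 0.1513, 0.2334, 0.1535, 0.1989, 0.1538]
t=5: π = [0.1089, 0.1512, 0.2334, 0.1536, 0.1990, 0.1539]

π = [0.1089, 0.1512, 0.2334, 0.1536, 0.1990, 0.1539]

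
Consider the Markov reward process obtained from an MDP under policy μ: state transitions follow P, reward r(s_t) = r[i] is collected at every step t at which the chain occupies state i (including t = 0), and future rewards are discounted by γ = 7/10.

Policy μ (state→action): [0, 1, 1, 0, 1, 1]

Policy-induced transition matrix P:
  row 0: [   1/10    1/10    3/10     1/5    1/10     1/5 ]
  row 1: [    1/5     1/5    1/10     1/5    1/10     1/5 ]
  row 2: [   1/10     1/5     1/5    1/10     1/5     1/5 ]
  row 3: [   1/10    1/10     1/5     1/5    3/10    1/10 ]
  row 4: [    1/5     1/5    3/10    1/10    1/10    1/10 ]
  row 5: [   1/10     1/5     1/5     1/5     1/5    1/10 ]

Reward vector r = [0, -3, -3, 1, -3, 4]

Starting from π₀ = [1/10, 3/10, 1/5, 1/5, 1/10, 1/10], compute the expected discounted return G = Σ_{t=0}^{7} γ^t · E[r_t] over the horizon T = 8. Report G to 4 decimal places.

t=0: π = [0.1000, 0.3000, 0.2000, 0.2000, 0.1000, 0.1000], E[r] = -1.2000, γ^t·E[r] = -1.200000, running G = -1.200000
t=1: π = [0.1400, 0.1700, 0.1900, 0.1700, 0.1700, 0.1600], E[r] = -0.7800, γ^t·E[r] = -0.546000, running G = -1.746000
t=2: π = [0.1340, 0.1690, 0.2140, 0.1640, 0.1690, 0.1500], E[r] = -0.8920, γ^t·E[r] = -0.437080, running G = -2.183080
t=3: π = [0.1338, 0.1702, 0.2134, 0.1617, 0.1692, 0.1517], E[r] = -0.8899, γ^t·E[r] = -0.305236, running G = -2.488316
t=4: π = [0.1339, 0.1705, 0.2133, 0.1617, 0.1689, 0.1517], E[r] = -0.8890, γ^t·E[r] = -0.213459, running G = -2.701774
t=5: π = [0.1339, 0.1704, 0.2132, 0.1618, 0.1689, 0.1518], E[r] = -0.8887, γ^t·E[r] = -0.149363, running G = -2.851137
t=6: π = [0.1339, 0.1704, 0.2132, 0.1618, 0.1689, 0.1518], E[r] = -0.8887, γ^t·E[r] = -0.104558, running G = -2.955695
t=7: π = [0.1339, 0.1704, 0.2132, 0.1618, 0.1689, 0.1518], E[r] = -0.8887, γ^t·E[r] = -0.073191, running G = -3.028887

G = -3.0289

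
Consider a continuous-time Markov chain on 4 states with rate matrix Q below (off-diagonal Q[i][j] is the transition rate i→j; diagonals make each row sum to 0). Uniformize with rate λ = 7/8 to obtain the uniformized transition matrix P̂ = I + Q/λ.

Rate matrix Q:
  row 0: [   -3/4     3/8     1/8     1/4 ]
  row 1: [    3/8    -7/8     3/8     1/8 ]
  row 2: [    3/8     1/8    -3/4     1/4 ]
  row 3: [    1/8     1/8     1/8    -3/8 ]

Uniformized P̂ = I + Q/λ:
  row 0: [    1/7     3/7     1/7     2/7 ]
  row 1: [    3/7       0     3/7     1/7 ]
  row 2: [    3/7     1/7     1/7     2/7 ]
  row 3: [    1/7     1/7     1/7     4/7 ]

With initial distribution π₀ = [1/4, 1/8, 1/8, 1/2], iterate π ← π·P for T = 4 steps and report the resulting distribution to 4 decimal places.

π = [0.2521, 0.1873, 0.1969, 0.3638]

t=0: π = [0.2500, 0.1250, 0.1250, 0.5000]
t=1: π = [0.2143, 0.1964, 0.1786, 0.4107]
t=2: π = [0.2500, 0.1760, 0.1990, 0.3750]
t=3: π = [0.2500, 0.1891, 0.1931, 0.3677]
t=4: π = [0.2521, 0.1873, 0.1969, 0.3638]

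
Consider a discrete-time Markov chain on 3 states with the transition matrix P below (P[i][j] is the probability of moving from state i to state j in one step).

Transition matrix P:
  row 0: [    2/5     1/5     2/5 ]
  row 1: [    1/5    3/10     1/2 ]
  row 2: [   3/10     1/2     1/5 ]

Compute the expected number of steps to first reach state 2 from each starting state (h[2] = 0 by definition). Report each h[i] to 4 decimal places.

h = [2.3684, 2.1053, 0.0000]

First-step conditioning: h[2] = 0; for i ≠ 2, h[i] = 1 + Σ_k P[i][k]·h[k].
  h[0] = 1 + 2/5·h[0] + 1/5·h[1]
  h[1] = 1 + 1/5·h[0] + 3/10·h[1]
Solving the 2×2 linear system over states ≠ 2 gives exactly h = [45/19, 40/19, 0] (h[2] = 0 is the target).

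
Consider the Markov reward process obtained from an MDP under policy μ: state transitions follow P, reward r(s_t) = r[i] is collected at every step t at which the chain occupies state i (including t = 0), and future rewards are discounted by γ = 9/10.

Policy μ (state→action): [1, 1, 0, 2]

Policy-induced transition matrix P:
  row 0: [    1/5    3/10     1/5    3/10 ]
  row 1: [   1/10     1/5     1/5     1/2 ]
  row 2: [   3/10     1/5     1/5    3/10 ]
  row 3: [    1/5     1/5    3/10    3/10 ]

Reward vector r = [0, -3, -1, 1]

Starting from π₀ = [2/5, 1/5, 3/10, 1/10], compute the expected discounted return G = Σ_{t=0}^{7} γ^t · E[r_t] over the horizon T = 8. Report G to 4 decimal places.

t=0: π = [0.4000, 0.2000, 0.3000, 0.1000], E[r] = -0.8000, γ^t·E[r] = -0.800000, running G = -0.800000
t=1: π = [0.2100, 0.2400, 0.2100, 0.3400], E[r] = -0.5900, γ^t·E[r] = -0.531000, running G = -1.331000
t=2: π = [0.1970, 0.2210, 0.2340, 0.3480], E[r] = -0.5490, γ^t·E[r] = -0.444690, running G = -1.775690
t=3: π = [0.2013, 0.2197, 0.2348, 0.3442], E[r] = -0.5497, γ^t·E[r] = -0.400731, running G = -2.176421
t=4: π = [0.2015, 0.2201, 0.2344, 0.3439], E[r] = -0.5509, γ^t·E[r] = -0.361426, running G = -2.537847
t=5: π = [0.2014, 0.2202, 0.2344, 0.3440], E[r] = -0.5508, γ^t·E[r] = -0.325254, running G = -2.863101
t=6: π = [0.2014, 0.2201, 0.2344, 0.3440], E[r] = -0.5508, γ^t·E[r] = -0.292718, running G = -3.155820
t=7: π = [0.2014, 0.2201, 0.2344, 0.3440], E[r] = -0.5508, γ^t·E[r] = -0.263447, running G = -3.419266

G = -3.4193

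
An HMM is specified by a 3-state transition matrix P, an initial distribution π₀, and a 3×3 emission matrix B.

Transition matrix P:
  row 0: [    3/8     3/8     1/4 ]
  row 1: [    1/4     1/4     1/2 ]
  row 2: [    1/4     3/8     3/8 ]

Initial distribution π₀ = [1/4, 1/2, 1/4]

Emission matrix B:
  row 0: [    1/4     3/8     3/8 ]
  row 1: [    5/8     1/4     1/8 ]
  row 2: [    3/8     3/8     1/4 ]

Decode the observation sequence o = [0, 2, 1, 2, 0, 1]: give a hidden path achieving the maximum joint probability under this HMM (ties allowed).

path = [1, 0, 0, 0, 1, 2]

t=0: δ = [6.250e-02, 3.125e-01, 9.375e-02]  (obs o_0=0)
t=1: δ = [2.930e-02, 9.766e-03, 3.906e-02]  ψ = [1, 1, 1]  (obs o_1=2)
t=2: δ = [4.120e-03, 3.662e-03, 5.493e-03]  ψ = [0, 2, 2]  (obs o_2=1)
t=3: δ = [5.794e-04, 2.575e-04, 5.150e-04]  ψ = [0, 2, 2]  (obs o_3=2)
t=4: δ = [5.431e-05, 1.358e-04, 7.242e-05]  ψ = [0, 0, 2]  (obs o_4=0)
t=5: δ = [1.273e-05, 8.487e-06, 2.546e-05]  ψ = [1, 1, 1]  (obs o_5=1)
backtrack: best end state = 2; path = [1, 0, 0, 0, 1, 2]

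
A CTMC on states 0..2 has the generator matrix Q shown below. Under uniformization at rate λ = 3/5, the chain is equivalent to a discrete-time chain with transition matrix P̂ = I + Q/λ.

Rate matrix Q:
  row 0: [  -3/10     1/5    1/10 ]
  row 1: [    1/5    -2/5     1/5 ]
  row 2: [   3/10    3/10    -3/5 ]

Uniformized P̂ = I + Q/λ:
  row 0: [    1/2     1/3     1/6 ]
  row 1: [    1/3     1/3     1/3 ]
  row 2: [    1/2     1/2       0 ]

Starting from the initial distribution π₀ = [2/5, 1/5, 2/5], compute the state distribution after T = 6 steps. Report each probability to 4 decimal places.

t=0: π = [0.4000, 0.2000, 0.4000]
t=1: π = [0.4667, 0.4000, 0.1333]
t=2: π = [0.4333, 0.3556, 0.2111]
t=3: π = [0.4407, 0.3685, 0.1907]
t=4: π = [0.4386, 0.3651, 0.1963]
t=5: π = [0.4391, 0.3660, 0.1948]
t=6: π = [0.4390, 0.3658, 0.1952]

π = [0.4390, 0.3658, 0.1952]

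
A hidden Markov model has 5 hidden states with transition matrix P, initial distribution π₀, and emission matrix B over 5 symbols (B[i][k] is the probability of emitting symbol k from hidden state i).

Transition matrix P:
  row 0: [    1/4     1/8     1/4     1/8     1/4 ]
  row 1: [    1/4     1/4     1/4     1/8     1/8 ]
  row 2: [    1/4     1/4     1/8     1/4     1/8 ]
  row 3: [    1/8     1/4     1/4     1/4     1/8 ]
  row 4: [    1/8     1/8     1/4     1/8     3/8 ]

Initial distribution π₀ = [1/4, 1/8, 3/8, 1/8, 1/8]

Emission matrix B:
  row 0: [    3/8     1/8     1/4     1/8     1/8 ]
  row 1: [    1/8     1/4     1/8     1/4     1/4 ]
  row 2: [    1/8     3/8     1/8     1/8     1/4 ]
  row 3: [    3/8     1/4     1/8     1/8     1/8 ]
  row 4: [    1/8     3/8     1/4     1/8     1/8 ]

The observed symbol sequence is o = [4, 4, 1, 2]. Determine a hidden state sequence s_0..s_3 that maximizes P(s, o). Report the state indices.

path = [2, 1, 2, 0]

t=0: δ = [3.125e-02, 3.125e-02, 9.375e-02, 1.562e-02, 1.562e-02]  (obs o_0=4)
t=1: δ = [2.930e-03, 5.859e-03, 2.930e-03, 2.930e-03, 1.465e-03]  ψ = [2, 2, 2, 2, 2]  (obs o_1=4)
t=2: δ = [1.831e-04, 3.662e-04, 5.493e-04, 1.831e-04, 2.747e-04]  ψ = [1, 1, 1, 1, 0]  (obs o_2=1)
t=3: δ = [3.433e-05, 1.717e-05, 1.144e-05, 1.717e-05, 2.575e-05]  ψ = [2, 2, 1, 2, 4]  (obs o_3=2)
backtrack: best end state = 0; path = [2, 1, 2, 0]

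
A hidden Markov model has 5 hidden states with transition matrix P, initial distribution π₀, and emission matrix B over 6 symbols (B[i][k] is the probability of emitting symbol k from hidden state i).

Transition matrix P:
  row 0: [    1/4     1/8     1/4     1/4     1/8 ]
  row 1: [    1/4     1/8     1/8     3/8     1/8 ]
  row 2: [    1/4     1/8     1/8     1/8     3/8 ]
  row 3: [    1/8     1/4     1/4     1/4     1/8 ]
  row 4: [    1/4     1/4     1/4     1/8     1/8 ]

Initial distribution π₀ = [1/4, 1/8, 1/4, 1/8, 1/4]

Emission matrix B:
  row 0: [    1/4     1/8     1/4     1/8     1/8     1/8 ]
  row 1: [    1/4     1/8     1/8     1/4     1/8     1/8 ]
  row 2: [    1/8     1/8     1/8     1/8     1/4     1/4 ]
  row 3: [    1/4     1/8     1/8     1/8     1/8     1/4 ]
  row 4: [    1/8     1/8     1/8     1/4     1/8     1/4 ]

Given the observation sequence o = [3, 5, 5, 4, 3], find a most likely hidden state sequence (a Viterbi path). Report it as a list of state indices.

t=0: δ = [3.125e-02, 3.125e-02, 3.125e-02, 1.562e-02, 6.250e-02]  (obs o_0=3)
t=1: δ = [1.953e-03, 1.953e-03, 3.906e-03, 2.930e-03, 2.930e-03]  ψ = [4, 4, 4, 1, 2]  (obs o_1=5)
t=2: δ = [1.221e-04, 9.155e-05, 1.831e-04, 1.831e-04, 3.662e-04]  ψ = [2, 3, 3, 1, 2]  (obs o_2=5)
t=3: δ = [1.144e-05, 1.144e-05, 2.289e-05, 5.722e-06, 8.583e-06]  ψ = [4, 4, 4, 3, 2]  (obs o_3=4)
t=4: δ = [7.153e-07, 7.153e-07, 3.576e-07, 5.364e-07, 2.146e-06]  ψ = [2, 2, 0, 1, 2]  (obs o_4=3)
backtrack: best end state = 4; path = [4, 2, 4, 2, 4]

path = [4, 2, 4, 2, 4]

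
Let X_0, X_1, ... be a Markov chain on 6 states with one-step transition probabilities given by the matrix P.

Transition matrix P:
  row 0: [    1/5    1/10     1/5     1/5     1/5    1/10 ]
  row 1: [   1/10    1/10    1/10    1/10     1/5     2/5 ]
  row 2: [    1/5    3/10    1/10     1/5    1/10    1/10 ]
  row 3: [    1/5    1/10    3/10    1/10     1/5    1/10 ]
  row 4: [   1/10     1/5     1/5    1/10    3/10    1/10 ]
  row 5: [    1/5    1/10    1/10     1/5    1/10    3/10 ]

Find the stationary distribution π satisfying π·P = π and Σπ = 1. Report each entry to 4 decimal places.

π = [0.1665, 0.1514, 0.1653, 0.1514, 0.1837, 0.1818]

Balance equations π_j = Σ_i π_i·P[i][j]:
  π_0 = 1/5·π_0 + 1/10·π_1 + 1/5·π_2 + 1/5·π_3 + 1/10·π_4 + 1/5·π_5
  π_1 = 1/10·π_0 + 1/10·π_1 + 3/10·π_2 + 1/10·π_3 + 1/5·π_4 + 1/10·π_5
  π_2 = 1/5·π_0 + 1/10·π_1 + 1/10·π_2 + 3/10·π_3 + 1/5·π_4 + 1/10·π_5
  π_3 = 1/5·π_0 + 1/10·π_1 + 1/5·π_2 + 1/10·π_3 + 1/10·π_4 + 1/5·π_5
  π_4 = 1/5·π_0 + 1/5·π_1 + 1/10·π_2 + 1/5·π_3 + 3/10·π_4 + 1/10·π_5
  normalize: π_0 + π_1 + π_2 + π_3 + π_4 + π_5 = 1
Solving the linear system gives exactly π = [7458/44795, 399/2635, 7404/44795, 1356/8959, 8227/44795, 479/2635].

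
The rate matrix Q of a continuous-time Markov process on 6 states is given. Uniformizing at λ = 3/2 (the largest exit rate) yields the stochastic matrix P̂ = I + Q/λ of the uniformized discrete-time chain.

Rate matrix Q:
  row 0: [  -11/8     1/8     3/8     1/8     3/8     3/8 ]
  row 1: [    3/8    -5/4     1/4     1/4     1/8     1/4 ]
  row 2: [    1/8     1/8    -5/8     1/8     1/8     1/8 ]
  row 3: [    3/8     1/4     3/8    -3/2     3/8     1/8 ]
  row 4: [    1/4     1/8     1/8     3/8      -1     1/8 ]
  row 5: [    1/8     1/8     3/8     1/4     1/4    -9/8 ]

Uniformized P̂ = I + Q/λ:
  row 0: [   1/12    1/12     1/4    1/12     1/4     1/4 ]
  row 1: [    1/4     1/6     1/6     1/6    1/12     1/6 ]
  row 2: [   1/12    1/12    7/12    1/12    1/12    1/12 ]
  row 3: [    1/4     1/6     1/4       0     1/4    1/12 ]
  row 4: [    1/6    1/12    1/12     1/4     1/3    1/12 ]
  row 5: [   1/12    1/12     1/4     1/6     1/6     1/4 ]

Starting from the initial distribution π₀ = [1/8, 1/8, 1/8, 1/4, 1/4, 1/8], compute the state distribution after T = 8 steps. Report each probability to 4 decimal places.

t=0: π = [0.1250, 0.1250, 0.1250, 0.2500, 0.2500, 0.1250]
t=1: π = [0.1667, 0.1146, 0.2396, 0.1250, 0.2188, 0.1354]
t=2: π = [0.1415, 0.1033, 0.2839, 0.1302, 0.1979, 0.1432]
t=3: π = [0.1387, 0.1028, 0.3030, 0.1260, 0.1900, 0.1394]
t=4: π = [0.1373, 0.1024, 0.3108, 0.1247, 0.1866, 0.1383]
t=5: π = [0.1367, 0.1023, 0.3140, 0.1241, 0.1852, 0.1378]
t=6: π = [0.1365, 0.1022, 0.3153, 0.1239, 0.1846, 0.1376]
t=7: π = [0.1364, 0.1022, 0.3158, 0.1238, 0.1843, 0.1375]
t=8: π = [0.1363, 0.1022, 0.3160, 0.1237, 0.1842, 0.1375]

π = [0.1363, 0.1022, 0.3160, 0.1237, 0.1842, 0.1375]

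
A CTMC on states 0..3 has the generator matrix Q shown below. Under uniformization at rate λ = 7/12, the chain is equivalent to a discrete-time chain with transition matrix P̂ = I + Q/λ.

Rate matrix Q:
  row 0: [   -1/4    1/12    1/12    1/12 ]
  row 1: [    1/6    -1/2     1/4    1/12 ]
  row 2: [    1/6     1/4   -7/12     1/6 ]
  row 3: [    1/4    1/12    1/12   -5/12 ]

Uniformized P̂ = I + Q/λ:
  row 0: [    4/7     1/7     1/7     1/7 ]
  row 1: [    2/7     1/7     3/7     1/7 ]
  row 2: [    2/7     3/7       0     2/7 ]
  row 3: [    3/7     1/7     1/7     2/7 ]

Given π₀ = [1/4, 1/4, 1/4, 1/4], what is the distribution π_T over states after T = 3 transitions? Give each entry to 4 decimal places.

π = [0.4366, 0.1939, 0.1727, 0.1968]

t=0: π = [0.2500, 0.2500, 0.2500, 0.2500]
t=1: π = [0.3929, 0.2143, 0.1786, 0.2143]
t=2: π = [0.4286, 0.1939, 0.1786, 0.1990]
t=3: π = [0.4366, 0.1939, 0.1727, 0.1968]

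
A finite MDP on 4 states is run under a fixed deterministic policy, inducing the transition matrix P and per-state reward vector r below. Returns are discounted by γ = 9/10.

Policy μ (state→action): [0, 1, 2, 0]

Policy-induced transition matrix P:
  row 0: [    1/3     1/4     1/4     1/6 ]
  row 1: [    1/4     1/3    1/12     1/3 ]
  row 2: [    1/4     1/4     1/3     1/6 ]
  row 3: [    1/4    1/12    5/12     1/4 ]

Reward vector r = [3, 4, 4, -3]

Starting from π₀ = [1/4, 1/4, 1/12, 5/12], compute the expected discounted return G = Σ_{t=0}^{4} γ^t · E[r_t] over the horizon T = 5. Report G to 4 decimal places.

t=0: π = [0.2500, 0.2500, 0.0833, 0.4167], E[r] = 0.8333, γ^t·E[r] = 0.833333, running G = 0.833333
t=1: π = [0.2708, 0.2014, 0.2847, 0.2431], E[r] = 2.0278, γ^t·E[r] = 1.825000, running G = 2.658333
t=2: π = [0.2726, 0.2263, 0.2807, 0.2205], E[r] = 2.1840, γ^t·E[r] = 1.769063, running G = 4.427396
t=3: π = [0.2727, 0.2321, 0.2724, 0.2228], E[r] = 2.1680, γ^t·E[r] = 1.580484, running G = 6.007880
t=4: π = [0.2727, 0.2322, 0.2711, 0.2239], E[r] = 2.1599, γ^t·E[r] = 1.417094, running G = 7.424974

G = 7.4250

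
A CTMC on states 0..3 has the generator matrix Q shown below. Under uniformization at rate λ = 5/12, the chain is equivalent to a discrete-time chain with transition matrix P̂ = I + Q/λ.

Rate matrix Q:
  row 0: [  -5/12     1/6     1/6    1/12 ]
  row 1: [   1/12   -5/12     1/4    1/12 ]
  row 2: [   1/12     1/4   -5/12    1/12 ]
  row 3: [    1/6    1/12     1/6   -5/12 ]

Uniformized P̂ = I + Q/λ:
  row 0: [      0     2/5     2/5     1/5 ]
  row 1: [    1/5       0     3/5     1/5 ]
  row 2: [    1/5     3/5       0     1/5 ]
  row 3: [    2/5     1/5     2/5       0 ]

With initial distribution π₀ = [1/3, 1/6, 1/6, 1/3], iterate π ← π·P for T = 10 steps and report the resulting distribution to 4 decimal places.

t=0: π = [0.3333, 0.1667, 0.1667, 0.3333]
t=1: π = [0.2000, 0.3000, 0.3667, 0.1333]
t=2: π = [0.1867, 0.3267, 0.3133, 0.1733]
t=3: π = [0.1973, 0.2973, 0.3400, 0.1653]
t=4: π = [0.1936, 0.3160, 0.3235, 0.1669]
t=5: π = [0.1947, 0.3049, 0.3338, 0.1666]
t=6: π = [0.1944, 0.3115, 0.3275, 0.1667]
t=7: π = [0.1945, 0.3076, 0.3313, 0.1667]
t=8: π = [0.1944, 0.3099, 0.3290, 0.1667]
t=9: π = [0.1944, 0.3085, 0.3304, 0.1667]
t=10: π = [0.1944, 0.3093, 0.3295, 0.1667]

π = [0.1944, 0.3093, 0.3295, 0.1667]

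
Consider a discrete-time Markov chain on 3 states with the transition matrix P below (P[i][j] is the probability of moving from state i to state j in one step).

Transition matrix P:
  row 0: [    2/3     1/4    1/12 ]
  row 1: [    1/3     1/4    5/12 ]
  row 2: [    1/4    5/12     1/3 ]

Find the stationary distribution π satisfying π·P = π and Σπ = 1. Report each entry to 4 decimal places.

Balance equations π_j = Σ_i π_i·P[i][j]:
  π_0 = 2/3·π_0 + 1/3·π_1 + 1/4·π_2
  π_1 = 1/4·π_0 + 1/4·π_1 + 5/12·π_2
  normalize: π_0 + π_1 + π_2 = 1
Solving the linear system gives exactly π = [47/100, 29/100, 6/25].

π = [0.4700, 0.2900, 0.2400]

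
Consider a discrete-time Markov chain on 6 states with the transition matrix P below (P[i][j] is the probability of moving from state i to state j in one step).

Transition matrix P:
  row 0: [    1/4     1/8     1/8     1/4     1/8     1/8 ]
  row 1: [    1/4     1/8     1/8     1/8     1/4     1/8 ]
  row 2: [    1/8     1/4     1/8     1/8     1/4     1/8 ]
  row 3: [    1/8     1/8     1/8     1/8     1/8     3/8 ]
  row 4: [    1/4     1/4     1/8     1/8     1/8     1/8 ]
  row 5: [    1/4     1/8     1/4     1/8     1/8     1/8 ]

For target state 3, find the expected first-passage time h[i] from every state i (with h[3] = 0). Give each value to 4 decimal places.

First-step conditioning: h[3] = 0; for i ≠ 3, h[i] = 1 + Σ_k P[i][k]·h[k].
  h[0] = 1 + 1/4·h[0] + 1/8·h[1] + 1/8·h[2] + 1/8·h[4] + 1/8·h[5]
  h[1] = 1 + 1/4·h[0] + 1/8·h[1] + 1/8·h[2] + 1/4·h[4] + 1/8·h[5]
  h[2] = 1 + 1/8·h[0] + 1/4·h[1] + 1/8·h[2] + 1/4·h[4] + 1/8·h[5]
  h[4] = 1 + 1/4·h[0] + 1/4·h[1] + 1/8·h[2] + 1/8·h[4] + 1/8·h[5]
  h[5] = 1 + 1/4·h[0] + 1/8·h[1] + 1/4·h[2] + 1/8·h[4] + 1/8·h[5]
Solving the 5×5 linear system over states ≠ 3 gives exactly h = [3584/631, 4096/631, 4160/631, 0, 4096/631, 4104/631] (h[3] = 0 is the target).

h = [5.6799, 6.4913, 6.5927, 0.0000, 6.4913, 6.5040]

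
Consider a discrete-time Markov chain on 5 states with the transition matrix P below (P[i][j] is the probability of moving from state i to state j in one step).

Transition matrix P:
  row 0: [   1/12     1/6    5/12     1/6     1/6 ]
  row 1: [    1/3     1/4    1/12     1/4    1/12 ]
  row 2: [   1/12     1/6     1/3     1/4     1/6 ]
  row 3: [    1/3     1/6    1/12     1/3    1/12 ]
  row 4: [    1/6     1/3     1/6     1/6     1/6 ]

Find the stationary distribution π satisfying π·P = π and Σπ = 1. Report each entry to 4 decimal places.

Balance equations π_j = Σ_i π_i·P[i][j]:
  π_0 = 1/12·π_0 + 1/3·π_1 + 1/12·π_2 + 1/3·π_3 + 1/6·π_4
  π_1 = 1/6·π_0 + 1/4·π_1 + 1/6·π_2 + 1/6·π_3 + 1/3·π_4
  π_2 = 5/12·π_0 + 1/12·π_1 + 1/3·π_2 + 1/12·π_3 + 1/6·π_4
  π_3 = 1/6·π_0 + 1/4·π_1 + 1/4·π_2 + 1/3·π_3 + 1/6·π_4
  normalize: π_0 + π_1 + π_2 + π_3 + π_4 = 1
Solving the linear system gives exactly π = [48/233, 3684/17941, 354/1631, 4346/17941, 211/1631].

π = [0.2060, 0.2053, 0.2170, 0.2422, 0.1294]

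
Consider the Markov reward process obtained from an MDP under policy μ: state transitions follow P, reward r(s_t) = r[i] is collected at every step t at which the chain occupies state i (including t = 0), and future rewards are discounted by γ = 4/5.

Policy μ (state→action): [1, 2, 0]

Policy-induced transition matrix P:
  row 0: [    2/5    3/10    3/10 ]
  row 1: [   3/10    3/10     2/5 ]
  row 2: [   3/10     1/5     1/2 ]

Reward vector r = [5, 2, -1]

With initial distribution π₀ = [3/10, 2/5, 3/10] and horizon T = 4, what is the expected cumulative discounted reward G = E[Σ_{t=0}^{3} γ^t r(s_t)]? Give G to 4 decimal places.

G = 5.4801

t=0: π = [0.3000, 0.4000, 0.3000], E[r] = 2.0000, γ^t·E[r] = 2.000000, running G = 2.000000
t=1: π = [0.3300, 0.2700, 0.4000], E[r] = 1.7900, γ^t·E[r] = 1.432000, running G = 3.432000
t=2: π = [0.3330, 0.2600, 0.4070], E[r] = 1.7780, γ^t·E[r] = 1.137920, running G = 4.569920
t=3: π = [0.3333, 0.2593, 0.4074], E[r] = 1.7777, γ^t·E[r] = 0.910182, running G = 5.480102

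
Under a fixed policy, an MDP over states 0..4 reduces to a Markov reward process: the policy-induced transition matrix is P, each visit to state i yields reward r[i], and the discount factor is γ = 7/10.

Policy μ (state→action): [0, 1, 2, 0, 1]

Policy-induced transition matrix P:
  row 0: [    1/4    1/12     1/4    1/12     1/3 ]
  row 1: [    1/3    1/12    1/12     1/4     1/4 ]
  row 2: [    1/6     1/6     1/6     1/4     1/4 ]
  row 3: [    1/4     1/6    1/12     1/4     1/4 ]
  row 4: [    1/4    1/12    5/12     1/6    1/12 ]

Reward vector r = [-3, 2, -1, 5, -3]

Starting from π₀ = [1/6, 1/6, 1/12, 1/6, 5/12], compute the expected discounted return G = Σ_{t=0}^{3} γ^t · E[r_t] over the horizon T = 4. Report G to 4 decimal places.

t=0: π = [0.1667, 0.1667, 0.0833, 0.1667, 0.4167], E[r] = -0.6667, γ^t·E[r] = -0.666667, running G = -0.666667
t=1: π = [0.2569, 0.1042, 0.2569, 0.1875, 0.1944], E[r] = -0.4653, γ^t·E[r] = -0.325694, running G = -0.992361
t=2: π = [0.2373, 0.1204, 0.2124, 0.1910, 0.2390], E[r] = -0.4456, γ^t·E[r] = -0.218345, running G = -1.210706
t=3: π = [0.2423, 0.1169, 0.2202, 0.1905, 0.2299], E[r] = -0.4505, γ^t·E[r] = -0.154512, running G = -1.365218

G = -1.3652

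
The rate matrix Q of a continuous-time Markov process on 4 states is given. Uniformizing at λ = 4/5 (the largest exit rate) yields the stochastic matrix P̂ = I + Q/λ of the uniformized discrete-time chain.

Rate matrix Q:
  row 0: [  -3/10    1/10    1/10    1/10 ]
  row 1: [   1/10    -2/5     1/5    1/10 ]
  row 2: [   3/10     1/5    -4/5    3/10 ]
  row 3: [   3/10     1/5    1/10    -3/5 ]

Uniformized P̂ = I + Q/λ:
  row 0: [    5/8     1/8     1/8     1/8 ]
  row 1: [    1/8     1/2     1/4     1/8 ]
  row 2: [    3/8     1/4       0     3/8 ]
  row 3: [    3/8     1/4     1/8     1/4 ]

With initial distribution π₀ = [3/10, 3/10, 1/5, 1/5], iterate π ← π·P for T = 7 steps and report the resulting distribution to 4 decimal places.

t=0: π = [0.3000, 0.3000, 0.2000, 0.2000]
t=1: π = [0.3750, 0.2875, 0.1375, 0.2000]
t=2: π = [0.3969, 0.2750, 0.1438, 0.1844]
t=3: π = [0.4055, 0.2691, 0.1414, 0.1840]
t=4: π = [0.4091, 0.2666, 0.1410, 0.1833]
t=5: π = [0.4106, 0.2655, 0.1407, 0.1832]
t=6: π = [0.4113, 0.2651, 0.1406, 0.1831]
t=7: π = [0.4116, 0.2649, 0.1406, 0.1830]

π = [0.4116, 0.2649, 0.1406, 0.1830]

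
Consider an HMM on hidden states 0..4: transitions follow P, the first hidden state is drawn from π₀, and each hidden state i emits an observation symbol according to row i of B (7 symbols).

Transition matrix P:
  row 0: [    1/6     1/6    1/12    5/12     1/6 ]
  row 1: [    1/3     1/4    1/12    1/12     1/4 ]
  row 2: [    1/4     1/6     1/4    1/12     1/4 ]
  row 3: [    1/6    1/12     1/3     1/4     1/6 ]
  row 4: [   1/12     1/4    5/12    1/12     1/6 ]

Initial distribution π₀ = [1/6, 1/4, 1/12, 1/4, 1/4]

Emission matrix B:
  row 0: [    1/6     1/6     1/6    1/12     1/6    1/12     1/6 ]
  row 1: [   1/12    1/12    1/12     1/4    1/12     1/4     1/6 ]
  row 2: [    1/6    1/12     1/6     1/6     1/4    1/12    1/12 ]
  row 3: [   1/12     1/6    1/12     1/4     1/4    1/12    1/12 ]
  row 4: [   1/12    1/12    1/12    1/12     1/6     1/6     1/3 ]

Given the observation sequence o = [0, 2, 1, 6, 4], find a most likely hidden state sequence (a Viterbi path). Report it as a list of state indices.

t=0: δ = [2.778e-02, 2.083e-02, 1.389e-02, 2.083e-02, 2.083e-02]  (obs o_0=0)
t=1: δ = [1.157e-03, 4.340e-04, 1.447e-03, 9.645e-04, 4.340e-04]  ψ = [1, 1, 4, 0, 1]  (obs o_1=2)
t=2: δ = [6.028e-05, 2.009e-05, 3.014e-05, 8.038e-05, 3.014e-05]  ψ = [2, 2, 2, 0, 2]  (obs o_2=1)
t=3: δ = [2.233e-06, 1.674e-06, 2.233e-06, 2.093e-06, 4.465e-06]  ψ = [3, 0, 3, 0, 3]  (obs o_3=6)
t=4: δ = [9.303e-08, 9.303e-08, 4.651e-07, 2.326e-07, 1.240e-07]  ψ = [1, 4, 4, 0, 4]  (obs o_4=4)
backtrack: best end state = 2; path = [1, 0, 3, 4, 2]

path = [1, 0, 3, 4, 2]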